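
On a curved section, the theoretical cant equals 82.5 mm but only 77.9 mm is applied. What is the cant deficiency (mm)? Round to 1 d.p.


Cant deficiency = equilibrium cant - actual cant
CD = 82.5 - 77.9
CD = 4.6 mm

4.6


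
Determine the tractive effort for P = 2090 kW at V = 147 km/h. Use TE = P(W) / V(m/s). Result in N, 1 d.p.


Convert: P = 2090 kW = 2090000 W
V = 147 / 3.6 = 40.8333 m/s
TE = 2090000 / 40.8333
TE = 51183.7 N

51183.7


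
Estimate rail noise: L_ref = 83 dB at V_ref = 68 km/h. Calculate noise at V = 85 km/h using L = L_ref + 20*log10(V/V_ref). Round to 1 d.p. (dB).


V/V_ref = 85 / 68 = 1.25
log10(1.25) = 0.09691
20 * 0.09691 = 1.9382
L = 83 + 1.9382 = 84.9 dB

84.9


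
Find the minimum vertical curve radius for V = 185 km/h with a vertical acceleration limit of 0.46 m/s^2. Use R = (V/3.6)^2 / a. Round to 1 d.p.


Convert speed: V = 185 / 3.6 = 51.3889 m/s
V^2 = 2640.8179 m^2/s^2
R_v = 2640.8179 / 0.46
R_v = 5740.9 m

5740.9


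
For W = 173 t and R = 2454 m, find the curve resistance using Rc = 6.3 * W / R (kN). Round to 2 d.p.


Rc = 6.3 * W / R
Rc = 6.3 * 173 / 2454
Rc = 1089.9 / 2454
Rc = 0.44 kN

0.44


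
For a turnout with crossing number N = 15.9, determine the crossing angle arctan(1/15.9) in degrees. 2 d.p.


1/N = 1/15.9 = 0.062893
angle = arctan(0.062893) = 0.06281 rad
angle = 0.06281 * 180/pi = 3.60 degrees

3.60


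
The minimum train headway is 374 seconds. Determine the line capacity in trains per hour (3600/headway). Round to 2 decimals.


Capacity = 3600 / headway
Capacity = 3600 / 374
Capacity = 9.63 trains/hour

9.63


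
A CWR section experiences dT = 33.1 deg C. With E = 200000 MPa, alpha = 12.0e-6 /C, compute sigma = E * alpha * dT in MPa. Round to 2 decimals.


sigma = E * alpha * dT
sigma = 200000 * 12.0e-6 * 33.1
sigma = 2.4 * 33.1
sigma = 79.44 MPa

79.44


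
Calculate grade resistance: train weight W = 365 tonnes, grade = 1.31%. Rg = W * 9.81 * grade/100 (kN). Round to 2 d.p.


Rg = W * 9.81 * grade / 100
Rg = 365 * 9.81 * 1.31 / 100
Rg = 3580.65 * 0.0131
Rg = 46.91 kN

46.91


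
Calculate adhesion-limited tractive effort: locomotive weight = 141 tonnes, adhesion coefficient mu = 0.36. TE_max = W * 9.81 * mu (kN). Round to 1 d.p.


TE_max = W * g * mu
TE_max = 141 * 9.81 * 0.36
TE_max = 1383.21 * 0.36
TE_max = 498.0 kN

498.0


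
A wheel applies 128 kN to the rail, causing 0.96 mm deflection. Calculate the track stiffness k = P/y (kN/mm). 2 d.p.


Track stiffness k = P / y
k = 128 / 0.96
k = 133.33 kN/mm

133.33


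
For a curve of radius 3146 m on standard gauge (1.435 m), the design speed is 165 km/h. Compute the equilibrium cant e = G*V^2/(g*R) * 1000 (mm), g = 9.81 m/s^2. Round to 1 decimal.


Convert speed: V = 165 / 3.6 = 45.8333 m/s
Apply formula: e = 1.435 * 45.8333^2 / (9.81 * 3146)
e = 1.435 * 2100.6944 / 30862.26
e = 0.097676 m = 97.7 mm

97.7


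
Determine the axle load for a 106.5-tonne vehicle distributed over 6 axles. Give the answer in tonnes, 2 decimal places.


Load per axle = total weight / number of axles
Load = 106.5 / 6
Load = 17.75 tonnes

17.75


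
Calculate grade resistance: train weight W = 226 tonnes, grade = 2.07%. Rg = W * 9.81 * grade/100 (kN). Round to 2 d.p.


Rg = W * 9.81 * grade / 100
Rg = 226 * 9.81 * 2.07 / 100
Rg = 2217.06 * 0.0207
Rg = 45.89 kN

45.89


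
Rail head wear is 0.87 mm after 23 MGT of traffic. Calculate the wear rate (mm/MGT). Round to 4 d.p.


Wear rate = total wear / cumulative tonnage
Rate = 0.87 / 23
Rate = 0.0378 mm/MGT

0.0378


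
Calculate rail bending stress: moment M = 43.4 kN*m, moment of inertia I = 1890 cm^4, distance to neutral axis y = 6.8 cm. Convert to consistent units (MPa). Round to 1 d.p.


Convert units:
M = 43.4 kN*m = 43400000 N*mm
y = 6.8 cm = 68 mm
I = 1890 cm^4 = 18900000 mm^4
sigma = 43400000 * 68 / 18900000
sigma = 156.1 MPa

156.1


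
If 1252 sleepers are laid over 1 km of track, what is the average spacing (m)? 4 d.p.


Spacing = 1000 m / number of sleepers
Spacing = 1000 / 1252
Spacing = 0.7987 m

0.7987


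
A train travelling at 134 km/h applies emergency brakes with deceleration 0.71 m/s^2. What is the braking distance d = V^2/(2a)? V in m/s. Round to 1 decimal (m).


Convert speed: V = 134 / 3.6 = 37.2222 m/s
V^2 = 1385.4938
d = 1385.4938 / (2 * 0.71)
d = 1385.4938 / 1.42
d = 975.7 m

975.7


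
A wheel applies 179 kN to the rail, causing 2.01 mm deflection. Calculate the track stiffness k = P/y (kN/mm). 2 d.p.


Track stiffness k = P / y
k = 179 / 2.01
k = 89.05 kN/mm

89.05


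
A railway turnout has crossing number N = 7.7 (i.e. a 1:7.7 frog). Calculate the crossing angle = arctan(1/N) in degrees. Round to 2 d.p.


1/N = 1/7.7 = 0.12987
angle = arctan(0.12987) = 0.129147 rad
angle = 0.129147 * 180/pi = 7.40 degrees

7.40


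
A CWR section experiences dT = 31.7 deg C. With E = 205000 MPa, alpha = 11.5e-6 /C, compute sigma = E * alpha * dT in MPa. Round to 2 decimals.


sigma = E * alpha * dT
sigma = 205000 * 11.5e-6 * 31.7
sigma = 2.3575 * 31.7
sigma = 74.73 MPa

74.73


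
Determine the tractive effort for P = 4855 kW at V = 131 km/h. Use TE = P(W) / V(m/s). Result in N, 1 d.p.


Convert: P = 4855 kW = 4855000 W
V = 131 / 3.6 = 36.3889 m/s
TE = 4855000 / 36.3889
TE = 133419.8 N

133419.8


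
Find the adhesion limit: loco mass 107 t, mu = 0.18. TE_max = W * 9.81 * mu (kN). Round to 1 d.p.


TE_max = W * g * mu
TE_max = 107 * 9.81 * 0.18
TE_max = 1049.67 * 0.18
TE_max = 188.9 kN

188.9


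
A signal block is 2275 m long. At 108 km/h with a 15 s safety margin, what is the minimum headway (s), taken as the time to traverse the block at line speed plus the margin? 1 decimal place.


V = 108 / 3.6 = 30.0 m/s
Block traversal time = 2275 / 30.0 = 75.8333 s
Headway = 75.8333 + 15
Headway = 90.8 s

90.8


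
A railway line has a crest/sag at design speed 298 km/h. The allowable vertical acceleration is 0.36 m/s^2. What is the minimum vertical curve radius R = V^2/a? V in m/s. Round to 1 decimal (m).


Convert speed: V = 298 / 3.6 = 82.7778 m/s
V^2 = 6852.1605 m^2/s^2
R_v = 6852.1605 / 0.36
R_v = 19033.8 m

19033.8


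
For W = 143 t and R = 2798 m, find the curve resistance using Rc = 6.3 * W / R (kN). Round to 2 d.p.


Rc = 6.3 * W / R
Rc = 6.3 * 143 / 2798
Rc = 900.9 / 2798
Rc = 0.32 kN

0.32


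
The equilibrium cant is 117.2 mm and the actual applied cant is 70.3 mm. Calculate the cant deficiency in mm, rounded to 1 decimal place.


Cant deficiency = equilibrium cant - actual cant
CD = 117.2 - 70.3
CD = 46.9 mm

46.9


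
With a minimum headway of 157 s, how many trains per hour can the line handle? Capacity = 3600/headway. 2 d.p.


Capacity = 3600 / headway
Capacity = 3600 / 157
Capacity = 22.93 trains/hour

22.93


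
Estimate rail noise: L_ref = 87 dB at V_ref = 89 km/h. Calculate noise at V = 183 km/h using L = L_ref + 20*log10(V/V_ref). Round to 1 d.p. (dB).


V/V_ref = 183 / 89 = 2.05618
log10(2.05618) = 0.313061
20 * 0.313061 = 6.2612
L = 87 + 6.2612 = 93.3 dB

93.3


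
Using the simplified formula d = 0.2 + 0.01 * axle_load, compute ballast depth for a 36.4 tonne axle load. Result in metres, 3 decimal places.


d = 0.2 + 0.01 * 36.4
d = 0.2 + 0.364
d = 0.564 m

0.564


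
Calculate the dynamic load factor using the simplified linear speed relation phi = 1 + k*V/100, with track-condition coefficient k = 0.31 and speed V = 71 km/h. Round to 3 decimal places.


phi = 1 + k * V / 100
phi = 1 + 0.31 * 71 / 100
phi = 1 + 0.2201
phi = 1.220

1.220


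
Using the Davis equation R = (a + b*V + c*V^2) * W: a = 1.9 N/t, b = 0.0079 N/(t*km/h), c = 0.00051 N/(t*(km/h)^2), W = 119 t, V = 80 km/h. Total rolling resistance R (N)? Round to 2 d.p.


b*V = 0.0079 * 80 = 0.632
c*V^2 = 0.00051 * 6400 = 3.264
R_per_t = 1.9 + 0.632 + 3.264 = 5.796 N/t
R_total = 5.796 * 119 = 689.72 N

689.72


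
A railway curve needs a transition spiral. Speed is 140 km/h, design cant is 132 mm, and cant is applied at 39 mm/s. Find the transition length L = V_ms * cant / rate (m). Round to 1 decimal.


Convert speed: V = 140 / 3.6 = 38.8889 m/s
L = 38.8889 * 132 / 39
L = 5133.3333 / 39
L = 131.6 m

131.6


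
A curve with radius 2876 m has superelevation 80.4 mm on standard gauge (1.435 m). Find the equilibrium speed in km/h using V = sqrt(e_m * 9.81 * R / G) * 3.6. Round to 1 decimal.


Convert cant: e = 80.4 mm = 0.0804 m
V_ms = sqrt(0.0804 * 9.81 * 2876 / 1.435)
V_ms = sqrt(1580.745801) = 39.7586 m/s
V = 39.7586 * 3.6 = 143.1 km/h

143.1


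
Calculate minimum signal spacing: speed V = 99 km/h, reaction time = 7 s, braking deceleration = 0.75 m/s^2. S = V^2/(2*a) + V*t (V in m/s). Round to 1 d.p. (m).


V = 99 / 3.6 = 27.5 m/s
Braking distance = 27.5^2 / (2*0.75) = 504.1667 m
Sighting distance = 27.5 * 7 = 192.5 m
S = 504.1667 + 192.5 = 696.7 m

696.7


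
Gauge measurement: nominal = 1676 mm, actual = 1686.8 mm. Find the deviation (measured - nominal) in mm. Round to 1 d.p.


Deviation = measured - nominal
Deviation = 1686.8 - 1676
Deviation = 10.8 mm

10.8


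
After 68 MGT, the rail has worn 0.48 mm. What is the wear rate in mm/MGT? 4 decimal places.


Wear rate = total wear / cumulative tonnage
Rate = 0.48 / 68
Rate = 0.0071 mm/MGT

0.0071


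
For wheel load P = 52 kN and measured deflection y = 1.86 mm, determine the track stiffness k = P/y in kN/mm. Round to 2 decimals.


Track stiffness k = P / y
k = 52 / 1.86
k = 27.96 kN/mm

27.96


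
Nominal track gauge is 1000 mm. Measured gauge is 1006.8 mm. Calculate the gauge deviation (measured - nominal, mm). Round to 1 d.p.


Deviation = measured - nominal
Deviation = 1006.8 - 1000
Deviation = 6.8 mm

6.8


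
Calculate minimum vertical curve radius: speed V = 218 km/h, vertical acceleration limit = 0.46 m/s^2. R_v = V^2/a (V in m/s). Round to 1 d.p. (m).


Convert speed: V = 218 / 3.6 = 60.5556 m/s
V^2 = 3666.9753 m^2/s^2
R_v = 3666.9753 / 0.46
R_v = 7971.7 m

7971.7


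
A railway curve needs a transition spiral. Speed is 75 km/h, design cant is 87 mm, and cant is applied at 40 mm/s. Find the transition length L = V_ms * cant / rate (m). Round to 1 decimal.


Convert speed: V = 75 / 3.6 = 20.8333 m/s
L = 20.8333 * 87 / 40
L = 1812.5 / 40
L = 45.3 m

45.3


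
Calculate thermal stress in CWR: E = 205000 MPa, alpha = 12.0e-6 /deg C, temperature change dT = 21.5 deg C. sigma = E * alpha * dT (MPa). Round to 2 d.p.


sigma = E * alpha * dT
sigma = 205000 * 12.0e-6 * 21.5
sigma = 2.46 * 21.5
sigma = 52.89 MPa

52.89


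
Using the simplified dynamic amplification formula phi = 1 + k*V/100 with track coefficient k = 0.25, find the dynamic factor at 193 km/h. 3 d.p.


phi = 1 + k * V / 100
phi = 1 + 0.25 * 193 / 100
phi = 1 + 0.4825
phi = 1.483

1.483


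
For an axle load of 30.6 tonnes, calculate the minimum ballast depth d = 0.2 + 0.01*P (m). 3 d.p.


d = 0.2 + 0.01 * 30.6
d = 0.2 + 0.306
d = 0.506 m

0.506


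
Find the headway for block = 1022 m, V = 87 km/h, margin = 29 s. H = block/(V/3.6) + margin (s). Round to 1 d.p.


V = 87 / 3.6 = 24.1667 m/s
Block traversal time = 1022 / 24.1667 = 42.2897 s
Headway = 42.2897 + 29
Headway = 71.3 s

71.3


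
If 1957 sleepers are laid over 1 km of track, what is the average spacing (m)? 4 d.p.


Spacing = 1000 m / number of sleepers
Spacing = 1000 / 1957
Spacing = 0.5110 m

0.5110


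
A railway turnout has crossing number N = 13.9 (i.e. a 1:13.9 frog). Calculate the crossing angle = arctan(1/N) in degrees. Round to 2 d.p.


1/N = 1/13.9 = 0.071942
angle = arctan(0.071942) = 0.071819 rad
angle = 0.071819 * 180/pi = 4.11 degrees

4.11


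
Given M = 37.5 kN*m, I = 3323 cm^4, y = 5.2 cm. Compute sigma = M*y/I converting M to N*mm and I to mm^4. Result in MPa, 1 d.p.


Convert units:
M = 37.5 kN*m = 37500000 N*mm
y = 5.2 cm = 52 mm
I = 3323 cm^4 = 33230000 mm^4
sigma = 37500000 * 52 / 33230000
sigma = 58.7 MPa

58.7


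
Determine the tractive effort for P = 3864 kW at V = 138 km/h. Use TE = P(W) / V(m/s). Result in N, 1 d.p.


Convert: P = 3864 kW = 3864000 W
V = 138 / 3.6 = 38.3333 m/s
TE = 3864000 / 38.3333
TE = 100800.0 N

100800.0


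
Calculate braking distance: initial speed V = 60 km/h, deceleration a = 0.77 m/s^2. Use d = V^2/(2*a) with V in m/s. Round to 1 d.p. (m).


Convert speed: V = 60 / 3.6 = 16.6667 m/s
V^2 = 277.7778
d = 277.7778 / (2 * 0.77)
d = 277.7778 / 1.54
d = 180.4 m

180.4


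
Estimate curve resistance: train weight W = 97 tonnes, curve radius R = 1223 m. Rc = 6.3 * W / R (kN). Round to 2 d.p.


Rc = 6.3 * W / R
Rc = 6.3 * 97 / 1223
Rc = 611.1 / 1223
Rc = 0.50 kN

0.50


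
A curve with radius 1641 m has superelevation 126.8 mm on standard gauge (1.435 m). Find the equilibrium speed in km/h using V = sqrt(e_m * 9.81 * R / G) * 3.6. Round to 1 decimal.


Convert cant: e = 126.8 mm = 0.1268 m
V_ms = sqrt(0.1268 * 9.81 * 1641 / 1.435)
V_ms = sqrt(1422.475978) = 37.7157 m/s
V = 37.7157 * 3.6 = 135.8 km/h

135.8


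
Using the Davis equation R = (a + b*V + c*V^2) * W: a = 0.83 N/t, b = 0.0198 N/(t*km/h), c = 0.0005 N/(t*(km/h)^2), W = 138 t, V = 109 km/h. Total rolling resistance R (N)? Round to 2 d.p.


b*V = 0.0198 * 109 = 2.1582
c*V^2 = 0.0005 * 11881 = 5.9405
R_per_t = 0.83 + 2.1582 + 5.9405 = 8.9287 N/t
R_total = 8.9287 * 138 = 1232.16 N

1232.16


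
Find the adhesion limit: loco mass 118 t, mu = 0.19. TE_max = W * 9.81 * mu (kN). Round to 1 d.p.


TE_max = W * g * mu
TE_max = 118 * 9.81 * 0.19
TE_max = 1157.58 * 0.19
TE_max = 219.9 kN

219.9


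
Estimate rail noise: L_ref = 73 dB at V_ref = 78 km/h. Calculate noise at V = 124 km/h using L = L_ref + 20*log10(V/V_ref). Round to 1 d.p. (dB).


V/V_ref = 124 / 78 = 1.589744
log10(1.589744) = 0.201327
20 * 0.201327 = 4.0265
L = 73 + 4.0265 = 77.0 dB

77.0


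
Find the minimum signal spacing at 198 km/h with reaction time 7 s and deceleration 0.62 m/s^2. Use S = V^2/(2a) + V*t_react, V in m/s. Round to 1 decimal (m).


V = 198 / 3.6 = 55.0 m/s
Braking distance = 55.0^2 / (2*0.62) = 2439.5161 m
Sighting distance = 55.0 * 7 = 385.0 m
S = 2439.5161 + 385.0 = 2824.5 m

2824.5


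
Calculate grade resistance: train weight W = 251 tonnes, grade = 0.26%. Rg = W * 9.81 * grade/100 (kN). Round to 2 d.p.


Rg = W * 9.81 * grade / 100
Rg = 251 * 9.81 * 0.26 / 100
Rg = 2462.31 * 0.0026
Rg = 6.40 kN

6.40


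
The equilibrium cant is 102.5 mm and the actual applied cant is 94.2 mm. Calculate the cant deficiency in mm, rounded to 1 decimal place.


Cant deficiency = equilibrium cant - actual cant
CD = 102.5 - 94.2
CD = 8.3 mm

8.3


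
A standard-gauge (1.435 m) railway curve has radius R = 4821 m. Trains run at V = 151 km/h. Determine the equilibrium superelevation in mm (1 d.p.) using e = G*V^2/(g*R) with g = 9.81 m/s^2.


Convert speed: V = 151 / 3.6 = 41.9444 m/s
Apply formula: e = 1.435 * 41.9444^2 / (9.81 * 4821)
e = 1.435 * 1759.3364 / 47294.01
e = 0.053382 m = 53.4 mm

53.4


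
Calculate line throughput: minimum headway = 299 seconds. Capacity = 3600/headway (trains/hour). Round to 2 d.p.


Capacity = 3600 / headway
Capacity = 3600 / 299
Capacity = 12.04 trains/hour

12.04


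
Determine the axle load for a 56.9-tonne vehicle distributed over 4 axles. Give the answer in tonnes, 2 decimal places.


Load per axle = total weight / number of axles
Load = 56.9 / 4
Load = 14.23 tonnes

14.23


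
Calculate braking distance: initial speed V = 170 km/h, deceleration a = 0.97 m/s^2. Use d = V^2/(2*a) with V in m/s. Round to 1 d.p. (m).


Convert speed: V = 170 / 3.6 = 47.2222 m/s
V^2 = 2229.9383
d = 2229.9383 / (2 * 0.97)
d = 2229.9383 / 1.94
d = 1149.5 m

1149.5


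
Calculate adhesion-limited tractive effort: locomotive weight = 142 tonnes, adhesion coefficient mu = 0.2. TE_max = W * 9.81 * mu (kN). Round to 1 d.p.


TE_max = W * g * mu
TE_max = 142 * 9.81 * 0.2
TE_max = 1393.02 * 0.2
TE_max = 278.6 kN

278.6


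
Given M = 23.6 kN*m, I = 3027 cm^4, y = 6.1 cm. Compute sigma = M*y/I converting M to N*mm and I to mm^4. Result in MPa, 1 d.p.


Convert units:
M = 23.6 kN*m = 23600000 N*mm
y = 6.1 cm = 61 mm
I = 3027 cm^4 = 30270000 mm^4
sigma = 23600000 * 61 / 30270000
sigma = 47.6 MPa

47.6


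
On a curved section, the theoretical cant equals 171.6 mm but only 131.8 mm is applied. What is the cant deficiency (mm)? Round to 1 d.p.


Cant deficiency = equilibrium cant - actual cant
CD = 171.6 - 131.8
CD = 39.8 mm

39.8


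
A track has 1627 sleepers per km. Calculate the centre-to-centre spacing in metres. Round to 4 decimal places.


Spacing = 1000 m / number of sleepers
Spacing = 1000 / 1627
Spacing = 0.6146 m

0.6146


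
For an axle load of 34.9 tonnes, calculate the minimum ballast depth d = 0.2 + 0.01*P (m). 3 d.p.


d = 0.2 + 0.01 * 34.9
d = 0.2 + 0.349
d = 0.549 m

0.549


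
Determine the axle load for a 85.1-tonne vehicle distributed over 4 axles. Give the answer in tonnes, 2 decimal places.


Load per axle = total weight / number of axles
Load = 85.1 / 4
Load = 21.28 tonnes

21.28


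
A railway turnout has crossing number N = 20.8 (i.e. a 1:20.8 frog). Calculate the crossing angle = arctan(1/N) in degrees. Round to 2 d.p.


1/N = 1/20.8 = 0.048077
angle = arctan(0.048077) = 0.04804 rad
angle = 0.04804 * 180/pi = 2.75 degrees

2.75


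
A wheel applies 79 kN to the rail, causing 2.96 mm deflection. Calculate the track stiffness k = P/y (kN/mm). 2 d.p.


Track stiffness k = P / y
k = 79 / 2.96
k = 26.69 kN/mm

26.69


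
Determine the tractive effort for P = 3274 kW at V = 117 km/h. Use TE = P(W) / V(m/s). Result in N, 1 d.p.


Convert: P = 3274 kW = 3274000 W
V = 117 / 3.6 = 32.5 m/s
TE = 3274000 / 32.5
TE = 100738.5 N

100738.5


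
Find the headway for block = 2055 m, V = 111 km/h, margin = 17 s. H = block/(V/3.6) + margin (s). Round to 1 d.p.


V = 111 / 3.6 = 30.8333 m/s
Block traversal time = 2055 / 30.8333 = 66.6486 s
Headway = 66.6486 + 17
Headway = 83.6 s

83.6


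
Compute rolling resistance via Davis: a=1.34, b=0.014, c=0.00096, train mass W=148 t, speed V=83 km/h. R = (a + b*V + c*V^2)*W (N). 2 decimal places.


b*V = 0.014 * 83 = 1.162
c*V^2 = 0.00096 * 6889 = 6.61344
R_per_t = 1.34 + 1.162 + 6.61344 = 9.11544 N/t
R_total = 9.11544 * 148 = 1349.09 N

1349.09


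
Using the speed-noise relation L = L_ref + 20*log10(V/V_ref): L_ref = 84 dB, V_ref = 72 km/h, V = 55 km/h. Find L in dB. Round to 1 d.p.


V/V_ref = 55 / 72 = 0.763889
log10(0.763889) = -0.11697
20 * -0.11697 = -2.3394
L = 84 + -2.3394 = 81.7 dB

81.7


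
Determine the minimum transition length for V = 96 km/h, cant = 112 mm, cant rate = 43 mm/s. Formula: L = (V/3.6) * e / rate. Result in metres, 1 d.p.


Convert speed: V = 96 / 3.6 = 26.6667 m/s
L = 26.6667 * 112 / 43
L = 2986.6667 / 43
L = 69.5 m

69.5


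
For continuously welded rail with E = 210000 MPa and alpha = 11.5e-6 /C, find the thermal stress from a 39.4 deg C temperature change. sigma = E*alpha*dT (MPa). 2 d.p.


sigma = E * alpha * dT
sigma = 210000 * 11.5e-6 * 39.4
sigma = 2.415 * 39.4
sigma = 95.15 MPa

95.15


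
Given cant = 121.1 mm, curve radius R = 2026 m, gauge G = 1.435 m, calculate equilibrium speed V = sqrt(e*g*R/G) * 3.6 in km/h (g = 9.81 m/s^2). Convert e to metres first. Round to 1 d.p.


Convert cant: e = 121.1 mm = 0.1211 m
V_ms = sqrt(0.1211 * 9.81 * 2026 / 1.435)
V_ms = sqrt(1677.261161) = 40.9544 m/s
V = 40.9544 * 3.6 = 147.4 km/h

147.4


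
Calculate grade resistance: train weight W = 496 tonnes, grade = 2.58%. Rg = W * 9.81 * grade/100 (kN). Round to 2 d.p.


Rg = W * 9.81 * grade / 100
Rg = 496 * 9.81 * 2.58 / 100
Rg = 4865.76 * 0.0258
Rg = 125.54 kN

125.54


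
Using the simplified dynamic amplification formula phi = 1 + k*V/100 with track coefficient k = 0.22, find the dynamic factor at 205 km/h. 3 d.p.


phi = 1 + k * V / 100
phi = 1 + 0.22 * 205 / 100
phi = 1 + 0.451
phi = 1.451

1.451


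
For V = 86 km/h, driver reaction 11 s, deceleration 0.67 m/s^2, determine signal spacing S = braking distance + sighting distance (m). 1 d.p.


V = 86 / 3.6 = 23.8889 m/s
Braking distance = 23.8889^2 / (2*0.67) = 425.8799 m
Sighting distance = 23.8889 * 11 = 262.7778 m
S = 425.8799 + 262.7778 = 688.7 m

688.7


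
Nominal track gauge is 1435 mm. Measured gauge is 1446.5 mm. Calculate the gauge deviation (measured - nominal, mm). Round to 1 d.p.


Deviation = measured - nominal
Deviation = 1446.5 - 1435
Deviation = 11.5 mm

11.5


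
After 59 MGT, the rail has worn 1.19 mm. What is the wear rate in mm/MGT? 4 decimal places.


Wear rate = total wear / cumulative tonnage
Rate = 1.19 / 59
Rate = 0.0202 mm/MGT

0.0202


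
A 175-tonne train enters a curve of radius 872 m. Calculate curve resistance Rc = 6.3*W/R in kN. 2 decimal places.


Rc = 6.3 * W / R
Rc = 6.3 * 175 / 872
Rc = 1102.5 / 872
Rc = 1.26 kN

1.26


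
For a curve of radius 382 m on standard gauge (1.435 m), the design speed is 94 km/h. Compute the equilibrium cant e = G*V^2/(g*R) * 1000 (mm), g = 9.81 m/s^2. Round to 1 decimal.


Convert speed: V = 94 / 3.6 = 26.1111 m/s
Apply formula: e = 1.435 * 26.1111^2 / (9.81 * 382)
e = 1.435 * 681.7901 / 3747.42
e = 0.261078 m = 261.1 mm

261.1


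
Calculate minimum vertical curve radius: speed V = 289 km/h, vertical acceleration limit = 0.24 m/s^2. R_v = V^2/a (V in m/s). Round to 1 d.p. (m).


Convert speed: V = 289 / 3.6 = 80.2778 m/s
V^2 = 6444.5216 m^2/s^2
R_v = 6444.5216 / 0.24
R_v = 26852.2 m

26852.2


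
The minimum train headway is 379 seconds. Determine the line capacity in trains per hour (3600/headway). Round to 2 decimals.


Capacity = 3600 / headway
Capacity = 3600 / 379
Capacity = 9.50 trains/hour

9.50


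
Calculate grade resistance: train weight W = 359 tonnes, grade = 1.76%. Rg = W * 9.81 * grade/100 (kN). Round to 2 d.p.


Rg = W * 9.81 * grade / 100
Rg = 359 * 9.81 * 1.76 / 100
Rg = 3521.79 * 0.0176
Rg = 61.98 kN

61.98


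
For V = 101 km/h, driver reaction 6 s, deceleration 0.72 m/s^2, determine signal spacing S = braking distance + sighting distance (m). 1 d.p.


V = 101 / 3.6 = 28.0556 m/s
Braking distance = 28.0556^2 / (2*0.72) = 546.6071 m
Sighting distance = 28.0556 * 6 = 168.3333 m
S = 546.6071 + 168.3333 = 714.9 m

714.9


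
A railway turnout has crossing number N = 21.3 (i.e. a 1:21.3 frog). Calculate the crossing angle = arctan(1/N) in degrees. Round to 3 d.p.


1/N = 1/21.3 = 0.046948
angle = arctan(0.046948) = 0.046914 rad
angle = 0.046914 * 180/pi = 2.688 degrees

2.688


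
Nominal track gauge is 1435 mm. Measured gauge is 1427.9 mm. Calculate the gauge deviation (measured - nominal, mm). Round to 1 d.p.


Deviation = measured - nominal
Deviation = 1427.9 - 1435
Deviation = -7.1 mm

-7.1


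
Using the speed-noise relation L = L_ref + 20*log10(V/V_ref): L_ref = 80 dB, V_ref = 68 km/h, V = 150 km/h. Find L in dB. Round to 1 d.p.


V/V_ref = 150 / 68 = 2.205882
log10(2.205882) = 0.343582
20 * 0.343582 = 6.8716
L = 80 + 6.8716 = 86.9 dB

86.9


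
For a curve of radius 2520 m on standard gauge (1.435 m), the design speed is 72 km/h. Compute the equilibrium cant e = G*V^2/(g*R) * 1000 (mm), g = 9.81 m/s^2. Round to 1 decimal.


Convert speed: V = 72 / 3.6 = 20.0 m/s
Apply formula: e = 1.435 * 20.0^2 / (9.81 * 2520)
e = 1.435 * 400.0 / 24721.2
e = 0.023219 m = 23.2 mm

23.2


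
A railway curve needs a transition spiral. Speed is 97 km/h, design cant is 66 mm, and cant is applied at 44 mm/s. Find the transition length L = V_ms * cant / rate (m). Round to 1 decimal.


Convert speed: V = 97 / 3.6 = 26.9444 m/s
L = 26.9444 * 66 / 44
L = 1778.3333 / 44
L = 40.4 m

40.4


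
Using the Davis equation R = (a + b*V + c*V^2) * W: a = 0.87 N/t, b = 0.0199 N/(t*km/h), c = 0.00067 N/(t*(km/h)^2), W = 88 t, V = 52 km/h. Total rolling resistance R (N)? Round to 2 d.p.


b*V = 0.0199 * 52 = 1.0348
c*V^2 = 0.00067 * 2704 = 1.81168
R_per_t = 0.87 + 1.0348 + 1.81168 = 3.71648 N/t
R_total = 3.71648 * 88 = 327.05 N

327.05


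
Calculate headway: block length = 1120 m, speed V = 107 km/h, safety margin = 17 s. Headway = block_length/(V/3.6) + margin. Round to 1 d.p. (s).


V = 107 / 3.6 = 29.7222 m/s
Block traversal time = 1120 / 29.7222 = 37.6822 s
Headway = 37.6822 + 17
Headway = 54.7 s

54.7


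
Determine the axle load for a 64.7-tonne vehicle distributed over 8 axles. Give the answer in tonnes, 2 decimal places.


Load per axle = total weight / number of axles
Load = 64.7 / 8
Load = 8.09 tonnes

8.09


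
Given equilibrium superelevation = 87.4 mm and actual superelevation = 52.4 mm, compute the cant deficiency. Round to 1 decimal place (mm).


Cant deficiency = equilibrium cant - actual cant
CD = 87.4 - 52.4
CD = 35.0 mm

35.0


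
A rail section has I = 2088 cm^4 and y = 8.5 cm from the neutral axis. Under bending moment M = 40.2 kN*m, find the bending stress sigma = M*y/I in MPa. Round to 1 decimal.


Convert units:
M = 40.2 kN*m = 40200000 N*mm
y = 8.5 cm = 85 mm
I = 2088 cm^4 = 20880000 mm^4
sigma = 40200000 * 85 / 20880000
sigma = 163.6 MPa

163.6


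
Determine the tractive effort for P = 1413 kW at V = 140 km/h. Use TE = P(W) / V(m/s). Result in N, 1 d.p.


Convert: P = 1413 kW = 1413000 W
V = 140 / 3.6 = 38.8889 m/s
TE = 1413000 / 38.8889
TE = 36334.3 N

36334.3


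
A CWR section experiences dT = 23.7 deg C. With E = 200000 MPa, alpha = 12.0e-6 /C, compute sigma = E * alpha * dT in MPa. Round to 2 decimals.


sigma = E * alpha * dT
sigma = 200000 * 12.0e-6 * 23.7
sigma = 2.4 * 23.7
sigma = 56.88 MPa

56.88


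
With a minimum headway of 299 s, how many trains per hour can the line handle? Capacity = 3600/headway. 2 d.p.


Capacity = 3600 / headway
Capacity = 3600 / 299
Capacity = 12.04 trains/hour

12.04


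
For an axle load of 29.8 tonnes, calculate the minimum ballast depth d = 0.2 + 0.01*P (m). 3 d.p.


d = 0.2 + 0.01 * 29.8
d = 0.2 + 0.298
d = 0.498 m

0.498


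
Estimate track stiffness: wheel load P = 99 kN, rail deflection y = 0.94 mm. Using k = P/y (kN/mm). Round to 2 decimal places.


Track stiffness k = P / y
k = 99 / 0.94
k = 105.32 kN/mm

105.32


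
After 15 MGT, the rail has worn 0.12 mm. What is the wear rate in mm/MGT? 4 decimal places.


Wear rate = total wear / cumulative tonnage
Rate = 0.12 / 15
Rate = 0.0080 mm/MGT

0.0080


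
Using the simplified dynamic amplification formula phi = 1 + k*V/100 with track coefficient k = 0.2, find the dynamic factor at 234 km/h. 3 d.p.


phi = 1 + k * V / 100
phi = 1 + 0.2 * 234 / 100
phi = 1 + 0.468
phi = 1.468

1.468


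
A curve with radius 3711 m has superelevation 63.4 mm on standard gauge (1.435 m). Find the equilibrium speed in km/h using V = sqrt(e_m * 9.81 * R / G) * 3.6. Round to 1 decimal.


Convert cant: e = 63.4 mm = 0.0634 m
V_ms = sqrt(0.0634 * 9.81 * 3711 / 1.435)
V_ms = sqrt(1608.412052) = 40.105 m/s
V = 40.105 * 3.6 = 144.4 km/h

144.4


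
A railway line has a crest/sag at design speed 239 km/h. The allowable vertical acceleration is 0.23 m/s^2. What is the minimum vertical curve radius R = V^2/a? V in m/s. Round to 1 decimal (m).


Convert speed: V = 239 / 3.6 = 66.3889 m/s
V^2 = 4407.4846 m^2/s^2
R_v = 4407.4846 / 0.23
R_v = 19163.0 m

19163.0


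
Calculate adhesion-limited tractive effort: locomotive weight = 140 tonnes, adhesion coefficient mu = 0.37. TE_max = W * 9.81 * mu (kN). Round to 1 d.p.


TE_max = W * g * mu
TE_max = 140 * 9.81 * 0.37
TE_max = 1373.4 * 0.37
TE_max = 508.2 kN

508.2


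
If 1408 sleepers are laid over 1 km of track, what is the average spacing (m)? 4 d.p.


Spacing = 1000 m / number of sleepers
Spacing = 1000 / 1408
Spacing = 0.7102 m

0.7102


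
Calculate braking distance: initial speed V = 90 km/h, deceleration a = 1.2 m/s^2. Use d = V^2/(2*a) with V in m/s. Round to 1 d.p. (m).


Convert speed: V = 90 / 3.6 = 25.0 m/s
V^2 = 625.0
d = 625.0 / (2 * 1.2)
d = 625.0 / 2.4
d = 260.4 m

260.4


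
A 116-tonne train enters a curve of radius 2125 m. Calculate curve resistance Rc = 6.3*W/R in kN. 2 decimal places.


Rc = 6.3 * W / R
Rc = 6.3 * 116 / 2125
Rc = 730.8 / 2125
Rc = 0.34 kN

0.34


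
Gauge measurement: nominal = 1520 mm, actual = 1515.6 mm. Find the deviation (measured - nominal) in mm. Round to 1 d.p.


Deviation = measured - nominal
Deviation = 1515.6 - 1520
Deviation = -4.4 mm

-4.4


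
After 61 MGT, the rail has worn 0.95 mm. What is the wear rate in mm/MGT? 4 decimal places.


Wear rate = total wear / cumulative tonnage
Rate = 0.95 / 61
Rate = 0.0156 mm/MGT

0.0156


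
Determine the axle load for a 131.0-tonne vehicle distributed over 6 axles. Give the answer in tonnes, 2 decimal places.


Load per axle = total weight / number of axles
Load = 131.0 / 6
Load = 21.83 tonnes

21.83


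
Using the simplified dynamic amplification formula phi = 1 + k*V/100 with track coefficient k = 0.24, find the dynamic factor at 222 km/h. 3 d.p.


phi = 1 + k * V / 100
phi = 1 + 0.24 * 222 / 100
phi = 1 + 0.5328
phi = 1.533

1.533


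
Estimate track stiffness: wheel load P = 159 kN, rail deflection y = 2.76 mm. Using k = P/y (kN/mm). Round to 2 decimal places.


Track stiffness k = P / y
k = 159 / 2.76
k = 57.61 kN/mm

57.61


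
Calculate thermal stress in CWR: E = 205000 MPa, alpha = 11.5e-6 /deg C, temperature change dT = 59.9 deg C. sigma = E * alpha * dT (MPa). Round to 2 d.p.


sigma = E * alpha * dT
sigma = 205000 * 11.5e-6 * 59.9
sigma = 2.3575 * 59.9
sigma = 141.21 MPa

141.21


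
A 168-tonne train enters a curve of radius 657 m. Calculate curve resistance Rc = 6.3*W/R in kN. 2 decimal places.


Rc = 6.3 * W / R
Rc = 6.3 * 168 / 657
Rc = 1058.4 / 657
Rc = 1.61 kN

1.61


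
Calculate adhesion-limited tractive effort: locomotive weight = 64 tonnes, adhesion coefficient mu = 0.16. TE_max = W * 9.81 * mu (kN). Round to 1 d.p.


TE_max = W * g * mu
TE_max = 64 * 9.81 * 0.16
TE_max = 627.84 * 0.16
TE_max = 100.5 kN

100.5


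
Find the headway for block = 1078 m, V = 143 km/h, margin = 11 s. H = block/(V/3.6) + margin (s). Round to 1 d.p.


V = 143 / 3.6 = 39.7222 m/s
Block traversal time = 1078 / 39.7222 = 27.1385 s
Headway = 27.1385 + 11
Headway = 38.1 s

38.1


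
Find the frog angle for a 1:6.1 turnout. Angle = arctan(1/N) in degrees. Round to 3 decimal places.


1/N = 1/6.1 = 0.163934
angle = arctan(0.163934) = 0.162489 rad
angle = 0.162489 * 180/pi = 9.310 degrees

9.310


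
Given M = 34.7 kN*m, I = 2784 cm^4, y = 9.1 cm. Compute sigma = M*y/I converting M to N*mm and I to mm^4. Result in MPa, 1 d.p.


Convert units:
M = 34.7 kN*m = 34700000 N*mm
y = 9.1 cm = 91 mm
I = 2784 cm^4 = 27840000 mm^4
sigma = 34700000 * 91 / 27840000
sigma = 113.4 MPa

113.4


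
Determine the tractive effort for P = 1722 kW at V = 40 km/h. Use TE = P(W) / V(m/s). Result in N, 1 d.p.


Convert: P = 1722 kW = 1722000 W
V = 40 / 3.6 = 11.1111 m/s
TE = 1722000 / 11.1111
TE = 154980.0 N

154980.0


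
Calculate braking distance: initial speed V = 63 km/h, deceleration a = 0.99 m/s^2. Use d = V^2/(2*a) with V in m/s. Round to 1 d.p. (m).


Convert speed: V = 63 / 3.6 = 17.5 m/s
V^2 = 306.25
d = 306.25 / (2 * 0.99)
d = 306.25 / 1.98
d = 154.7 m

154.7


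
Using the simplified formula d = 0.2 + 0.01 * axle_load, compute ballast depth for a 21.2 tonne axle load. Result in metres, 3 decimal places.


d = 0.2 + 0.01 * 21.2
d = 0.2 + 0.212
d = 0.412 m

0.412


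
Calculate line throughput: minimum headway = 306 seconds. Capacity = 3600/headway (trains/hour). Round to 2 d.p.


Capacity = 3600 / headway
Capacity = 3600 / 306
Capacity = 11.76 trains/hour

11.76


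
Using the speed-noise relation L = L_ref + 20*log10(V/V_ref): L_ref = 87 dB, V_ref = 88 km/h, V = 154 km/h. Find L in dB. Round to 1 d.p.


V/V_ref = 154 / 88 = 1.75
log10(1.75) = 0.243038
20 * 0.243038 = 4.8608
L = 87 + 4.8608 = 91.9 dB

91.9


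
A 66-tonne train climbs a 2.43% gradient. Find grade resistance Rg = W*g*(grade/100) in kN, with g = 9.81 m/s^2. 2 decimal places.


Rg = W * 9.81 * grade / 100
Rg = 66 * 9.81 * 2.43 / 100
Rg = 647.46 * 0.0243
Rg = 15.73 kN

15.73


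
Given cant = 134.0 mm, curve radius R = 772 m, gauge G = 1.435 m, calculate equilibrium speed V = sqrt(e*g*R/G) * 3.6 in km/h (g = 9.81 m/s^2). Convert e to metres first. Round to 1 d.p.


Convert cant: e = 134.0 mm = 0.1340 m
V_ms = sqrt(0.1340 * 9.81 * 772 / 1.435)
V_ms = sqrt(707.195038) = 26.5931 m/s
V = 26.5931 * 3.6 = 95.7 km/h

95.7


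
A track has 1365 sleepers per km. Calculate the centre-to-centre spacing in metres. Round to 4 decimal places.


Spacing = 1000 m / number of sleepers
Spacing = 1000 / 1365
Spacing = 0.7326 m

0.7326


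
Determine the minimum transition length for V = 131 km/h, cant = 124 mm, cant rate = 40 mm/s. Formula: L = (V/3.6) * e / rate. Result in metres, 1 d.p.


Convert speed: V = 131 / 3.6 = 36.3889 m/s
L = 36.3889 * 124 / 40
L = 4512.2222 / 40
L = 112.8 m

112.8


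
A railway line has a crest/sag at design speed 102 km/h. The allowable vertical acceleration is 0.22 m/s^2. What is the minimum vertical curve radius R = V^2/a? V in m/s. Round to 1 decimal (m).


Convert speed: V = 102 / 3.6 = 28.3333 m/s
V^2 = 802.7778 m^2/s^2
R_v = 802.7778 / 0.22
R_v = 3649.0 m

3649.0


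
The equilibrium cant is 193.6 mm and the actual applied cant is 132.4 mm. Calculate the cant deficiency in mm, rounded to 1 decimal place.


Cant deficiency = equilibrium cant - actual cant
CD = 193.6 - 132.4
CD = 61.2 mm

61.2


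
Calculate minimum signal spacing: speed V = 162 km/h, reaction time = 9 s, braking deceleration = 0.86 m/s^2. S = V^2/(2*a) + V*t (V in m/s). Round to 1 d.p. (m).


V = 162 / 3.6 = 45.0 m/s
Braking distance = 45.0^2 / (2*0.86) = 1177.3256 m
Sighting distance = 45.0 * 9 = 405.0 m
S = 1177.3256 + 405.0 = 1582.3 m

1582.3


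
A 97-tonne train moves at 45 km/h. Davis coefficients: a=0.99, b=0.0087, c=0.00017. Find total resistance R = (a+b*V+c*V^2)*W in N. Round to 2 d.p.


b*V = 0.0087 * 45 = 0.3915
c*V^2 = 0.00017 * 2025 = 0.34425
R_per_t = 0.99 + 0.3915 + 0.34425 = 1.72575 N/t
R_total = 1.72575 * 97 = 167.40 N

167.40


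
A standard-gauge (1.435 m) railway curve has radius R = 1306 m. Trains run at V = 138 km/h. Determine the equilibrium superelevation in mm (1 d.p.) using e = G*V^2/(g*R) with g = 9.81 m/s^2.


Convert speed: V = 138 / 3.6 = 38.3333 m/s
Apply formula: e = 1.435 * 38.3333^2 / (9.81 * 1306)
e = 1.435 * 1469.4444 / 12811.86
e = 0.164586 m = 164.6 mm

164.6


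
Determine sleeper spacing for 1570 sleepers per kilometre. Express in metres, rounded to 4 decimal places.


Spacing = 1000 m / number of sleepers
Spacing = 1000 / 1570
Spacing = 0.6369 m

0.6369


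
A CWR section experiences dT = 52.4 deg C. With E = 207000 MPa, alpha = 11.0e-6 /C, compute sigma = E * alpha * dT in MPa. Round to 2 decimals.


sigma = E * alpha * dT
sigma = 207000 * 11.0e-6 * 52.4
sigma = 2.277 * 52.4
sigma = 119.31 MPa

119.31


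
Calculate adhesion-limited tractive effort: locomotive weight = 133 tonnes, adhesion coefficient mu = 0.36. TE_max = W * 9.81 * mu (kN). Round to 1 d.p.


TE_max = W * g * mu
TE_max = 133 * 9.81 * 0.36
TE_max = 1304.73 * 0.36
TE_max = 469.7 kN

469.7


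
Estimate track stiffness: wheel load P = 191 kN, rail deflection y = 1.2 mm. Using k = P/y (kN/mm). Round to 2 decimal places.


Track stiffness k = P / y
k = 191 / 1.2
k = 159.17 kN/mm

159.17


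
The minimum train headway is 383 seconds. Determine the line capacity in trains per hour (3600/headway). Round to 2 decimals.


Capacity = 3600 / headway
Capacity = 3600 / 383
Capacity = 9.40 trains/hour

9.40


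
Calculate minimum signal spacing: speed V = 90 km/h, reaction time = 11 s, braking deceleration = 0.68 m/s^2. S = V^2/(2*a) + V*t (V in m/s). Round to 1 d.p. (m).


V = 90 / 3.6 = 25.0 m/s
Braking distance = 25.0^2 / (2*0.68) = 459.5588 m
Sighting distance = 25.0 * 11 = 275.0 m
S = 459.5588 + 275.0 = 734.6 m

734.6


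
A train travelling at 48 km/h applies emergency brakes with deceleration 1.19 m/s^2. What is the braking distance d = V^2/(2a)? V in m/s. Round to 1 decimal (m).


Convert speed: V = 48 / 3.6 = 13.3333 m/s
V^2 = 177.7778
d = 177.7778 / (2 * 1.19)
d = 177.7778 / 2.38
d = 74.7 m

74.7


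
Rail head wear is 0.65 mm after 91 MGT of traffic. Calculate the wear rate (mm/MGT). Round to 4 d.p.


Wear rate = total wear / cumulative tonnage
Rate = 0.65 / 91
Rate = 0.0071 mm/MGT

0.0071


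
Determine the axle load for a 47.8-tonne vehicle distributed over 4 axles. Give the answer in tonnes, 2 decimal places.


Load per axle = total weight / number of axles
Load = 47.8 / 4
Load = 11.95 tonnes

11.95


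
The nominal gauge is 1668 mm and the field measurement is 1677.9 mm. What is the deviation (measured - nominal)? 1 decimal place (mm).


Deviation = measured - nominal
Deviation = 1677.9 - 1668
Deviation = 9.9 mm

9.9


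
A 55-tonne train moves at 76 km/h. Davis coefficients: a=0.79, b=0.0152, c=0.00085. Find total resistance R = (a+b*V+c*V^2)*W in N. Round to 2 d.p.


b*V = 0.0152 * 76 = 1.1552
c*V^2 = 0.00085 * 5776 = 4.9096
R_per_t = 0.79 + 1.1552 + 4.9096 = 6.8548 N/t
R_total = 6.8548 * 55 = 377.01 N

377.01


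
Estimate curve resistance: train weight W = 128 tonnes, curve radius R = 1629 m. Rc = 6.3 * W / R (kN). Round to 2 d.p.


Rc = 6.3 * W / R
Rc = 6.3 * 128 / 1629
Rc = 806.4 / 1629
Rc = 0.50 kN

0.50


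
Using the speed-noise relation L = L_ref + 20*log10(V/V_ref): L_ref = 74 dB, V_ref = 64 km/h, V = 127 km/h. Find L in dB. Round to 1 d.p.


V/V_ref = 127 / 64 = 1.984375
log10(1.984375) = 0.297624
20 * 0.297624 = 5.9525
L = 74 + 5.9525 = 80.0 dB

80.0


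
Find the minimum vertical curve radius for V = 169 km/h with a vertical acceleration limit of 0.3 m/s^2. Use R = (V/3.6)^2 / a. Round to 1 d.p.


Convert speed: V = 169 / 3.6 = 46.9444 m/s
V^2 = 2203.7809 m^2/s^2
R_v = 2203.7809 / 0.3
R_v = 7345.9 m

7345.9


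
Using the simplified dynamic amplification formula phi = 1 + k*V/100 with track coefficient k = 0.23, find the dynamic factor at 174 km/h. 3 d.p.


phi = 1 + k * V / 100
phi = 1 + 0.23 * 174 / 100
phi = 1 + 0.4002
phi = 1.400

1.400


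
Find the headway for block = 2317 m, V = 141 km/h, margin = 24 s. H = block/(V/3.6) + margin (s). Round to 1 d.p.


V = 141 / 3.6 = 39.1667 m/s
Block traversal time = 2317 / 39.1667 = 59.1574 s
Headway = 59.1574 + 24
Headway = 83.2 s

83.2


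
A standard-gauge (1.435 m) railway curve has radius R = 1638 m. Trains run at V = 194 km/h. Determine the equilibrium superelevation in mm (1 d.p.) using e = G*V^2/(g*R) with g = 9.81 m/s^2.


Convert speed: V = 194 / 3.6 = 53.8889 m/s
Apply formula: e = 1.435 * 53.8889^2 / (9.81 * 1638)
e = 1.435 * 2904.0123 / 16068.78
e = 0.259339 m = 259.3 mm

259.3


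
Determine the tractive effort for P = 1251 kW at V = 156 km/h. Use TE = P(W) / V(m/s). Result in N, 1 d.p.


Convert: P = 1251 kW = 1251000 W
V = 156 / 3.6 = 43.3333 m/s
TE = 1251000 / 43.3333
TE = 28869.2 N

28869.2


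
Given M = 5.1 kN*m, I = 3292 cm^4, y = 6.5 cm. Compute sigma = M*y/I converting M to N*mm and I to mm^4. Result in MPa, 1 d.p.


Convert units:
M = 5.1 kN*m = 5100000 N*mm
y = 6.5 cm = 65 mm
I = 3292 cm^4 = 32920000 mm^4
sigma = 5100000 * 65 / 32920000
sigma = 10.1 MPa

10.1


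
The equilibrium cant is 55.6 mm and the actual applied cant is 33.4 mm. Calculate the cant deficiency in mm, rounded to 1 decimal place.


Cant deficiency = equilibrium cant - actual cant
CD = 55.6 - 33.4
CD = 22.2 mm

22.2


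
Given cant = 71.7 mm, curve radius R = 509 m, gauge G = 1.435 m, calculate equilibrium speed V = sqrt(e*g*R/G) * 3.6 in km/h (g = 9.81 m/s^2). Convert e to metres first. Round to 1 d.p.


Convert cant: e = 71.7 mm = 0.0717 m
V_ms = sqrt(0.0717 * 9.81 * 509 / 1.435)
V_ms = sqrt(249.490518) = 15.7953 m/s
V = 15.7953 * 3.6 = 56.9 km/h

56.9
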